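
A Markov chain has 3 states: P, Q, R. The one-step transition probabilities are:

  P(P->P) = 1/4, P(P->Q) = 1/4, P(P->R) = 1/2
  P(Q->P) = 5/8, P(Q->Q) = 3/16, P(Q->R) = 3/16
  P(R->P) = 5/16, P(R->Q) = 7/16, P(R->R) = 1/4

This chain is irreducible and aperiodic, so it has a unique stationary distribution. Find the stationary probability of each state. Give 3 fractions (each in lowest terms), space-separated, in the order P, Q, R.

The stationary distribution satisfies pi = pi * P, i.e.:
  pi_P = 1/4*pi_P + 5/8*pi_Q + 5/16*pi_R
  pi_Q = 1/4*pi_P + 3/16*pi_Q + 7/16*pi_R
  pi_R = 1/2*pi_P + 3/16*pi_Q + 1/4*pi_R
with normalization: pi_P + pi_Q + pi_R = 1.

Using the first 2 balance equations plus normalization, the linear system A*pi = b is:
  [-3/4, 5/8, 5/16] . pi = 0
  [1/4, -13/16, 7/16] . pi = 0
  [1, 1, 1] . pi = 1

Solving yields:
  pi_P = 27/71
  pi_Q = 104/355
  pi_R = 116/355

Verification (pi * P):
  27/71*1/4 + 104/355*5/8 + 116/355*5/16 = 27/71 = pi_P  (ok)
  27/71*1/4 + 104/355*3/16 + 116/355*7/16 = 104/355 = pi_Q  (ok)
  27/71*1/2 + 104/355*3/16 + 116/355*1/4 = 116/355 = pi_R  (ok)

Answer: 27/71 104/355 116/355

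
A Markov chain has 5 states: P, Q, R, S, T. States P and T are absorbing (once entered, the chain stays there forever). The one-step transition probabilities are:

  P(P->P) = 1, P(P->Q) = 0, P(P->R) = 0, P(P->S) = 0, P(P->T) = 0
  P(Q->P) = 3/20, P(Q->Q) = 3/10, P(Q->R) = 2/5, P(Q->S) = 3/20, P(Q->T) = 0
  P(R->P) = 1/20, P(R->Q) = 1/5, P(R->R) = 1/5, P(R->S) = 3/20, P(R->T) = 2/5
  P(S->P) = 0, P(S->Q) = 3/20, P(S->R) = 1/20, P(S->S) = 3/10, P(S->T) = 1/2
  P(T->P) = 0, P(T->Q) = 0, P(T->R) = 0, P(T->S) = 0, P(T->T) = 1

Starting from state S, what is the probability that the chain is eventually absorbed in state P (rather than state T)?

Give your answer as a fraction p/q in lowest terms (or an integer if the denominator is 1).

Let a_i = P(absorbed in P | start in state i).
Boundary conditions: a_P = 1, a_T = 0.
For each transient state i, a_i = sum_j P(i->j) * a_j:
  a_Q = 3/20*a_P + 3/10*a_Q + 2/5*a_R + 3/20*a_S + 0*a_T
  a_R = 1/20*a_P + 1/5*a_Q + 1/5*a_R + 3/20*a_S + 2/5*a_T
  a_S = 0*a_P + 3/20*a_Q + 1/20*a_R + 3/10*a_S + 1/2*a_T

Substituting a_P = 1 and a_T = 0, rearrange to (I - Q) a = r where r[i] = P(i -> P):
  [7/10, -2/5, -3/20] . (a_Q, a_R, a_S) = 3/20
  [-1/5, 4/5, -3/20] . (a_Q, a_R, a_S) = 1/20
  [-3/20, -1/20, 7/10] . (a_Q, a_R, a_S) = 0

Solving yields:
  a_Q = 389/1209
  a_R = 191/1209
  a_S = 97/1209

Starting state is S, so the absorption probability is a_S = 97/1209.

Answer: 97/1209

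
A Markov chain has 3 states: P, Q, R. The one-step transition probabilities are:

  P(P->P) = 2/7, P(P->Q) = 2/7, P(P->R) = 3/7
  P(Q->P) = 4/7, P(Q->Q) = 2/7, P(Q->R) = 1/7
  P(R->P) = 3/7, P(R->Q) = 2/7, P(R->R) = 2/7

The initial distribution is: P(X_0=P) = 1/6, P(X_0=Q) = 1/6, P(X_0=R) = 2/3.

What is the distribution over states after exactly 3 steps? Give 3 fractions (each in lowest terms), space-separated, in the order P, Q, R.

Propagating the distribution step by step (d_{t+1} = d_t * P):
d_0 = (P=1/6, Q=1/6, R=2/3)
  d_1[P] = 1/6*2/7 + 1/6*4/7 + 2/3*3/7 = 3/7
  d_1[Q] = 1/6*2/7 + 1/6*2/7 + 2/3*2/7 = 2/7
  d_1[R] = 1/6*3/7 + 1/6*1/7 + 2/3*2/7 = 2/7
d_1 = (P=3/7, Q=2/7, R=2/7)
  d_2[P] = 3/7*2/7 + 2/7*4/7 + 2/7*3/7 = 20/49
  d_2[Q] = 3/7*2/7 + 2/7*2/7 + 2/7*2/7 = 2/7
  d_2[R] = 3/7*3/7 + 2/7*1/7 + 2/7*2/7 = 15/49
d_2 = (P=20/49, Q=2/7, R=15/49)
  d_3[P] = 20/49*2/7 + 2/7*4/7 + 15/49*3/7 = 141/343
  d_3[Q] = 20/49*2/7 + 2/7*2/7 + 15/49*2/7 = 2/7
  d_3[R] = 20/49*3/7 + 2/7*1/7 + 15/49*2/7 = 104/343
d_3 = (P=141/343, Q=2/7, R=104/343)

Answer: 141/343 2/7 104/343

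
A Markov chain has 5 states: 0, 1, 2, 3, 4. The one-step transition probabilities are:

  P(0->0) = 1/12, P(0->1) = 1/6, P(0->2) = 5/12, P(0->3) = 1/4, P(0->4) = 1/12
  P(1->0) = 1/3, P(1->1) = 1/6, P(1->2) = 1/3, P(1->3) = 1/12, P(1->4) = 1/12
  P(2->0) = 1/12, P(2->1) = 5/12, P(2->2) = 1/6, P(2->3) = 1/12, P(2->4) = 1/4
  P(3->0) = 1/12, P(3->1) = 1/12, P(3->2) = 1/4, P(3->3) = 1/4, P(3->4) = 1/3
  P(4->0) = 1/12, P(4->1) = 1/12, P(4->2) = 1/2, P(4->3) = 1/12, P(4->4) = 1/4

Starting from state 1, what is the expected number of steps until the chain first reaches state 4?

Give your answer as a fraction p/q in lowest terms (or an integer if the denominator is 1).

Answer: 26496/4387

Derivation:
Let h_i = expected steps to first reach 4 from state i.
Boundary: h_4 = 0.
First-step equations for the other states:
  h_0 = 1 + 1/12*h_0 + 1/6*h_1 + 5/12*h_2 + 1/4*h_3 + 1/12*h_4
  h_1 = 1 + 1/3*h_0 + 1/6*h_1 + 1/3*h_2 + 1/12*h_3 + 1/12*h_4
  h_2 = 1 + 1/12*h_0 + 5/12*h_1 + 1/6*h_2 + 1/12*h_3 + 1/4*h_4
  h_3 = 1 + 1/12*h_0 + 1/12*h_1 + 1/4*h_2 + 1/4*h_3 + 1/3*h_4

Substituting h_4 = 0 and rearranging gives the linear system (I - Q) h = 1:
  [11/12, -1/6, -5/12, -1/4] . (h_0, h_1, h_2, h_3) = 1
  [-1/3, 5/6, -1/3, -1/12] . (h_0, h_1, h_2, h_3) = 1
  [-1/12, -5/12, 5/6, -1/12] . (h_0, h_1, h_2, h_3) = 1
  [-1/12, -1/12, -1/4, 3/4] . (h_0, h_1, h_2, h_3) = 1

Solving yields:
  h_0 = 25296/4387
  h_1 = 26496/4387
  h_2 = 22968/4387
  h_3 = 180/41

Starting state is 1, so the expected hitting time is h_1 = 26496/4387.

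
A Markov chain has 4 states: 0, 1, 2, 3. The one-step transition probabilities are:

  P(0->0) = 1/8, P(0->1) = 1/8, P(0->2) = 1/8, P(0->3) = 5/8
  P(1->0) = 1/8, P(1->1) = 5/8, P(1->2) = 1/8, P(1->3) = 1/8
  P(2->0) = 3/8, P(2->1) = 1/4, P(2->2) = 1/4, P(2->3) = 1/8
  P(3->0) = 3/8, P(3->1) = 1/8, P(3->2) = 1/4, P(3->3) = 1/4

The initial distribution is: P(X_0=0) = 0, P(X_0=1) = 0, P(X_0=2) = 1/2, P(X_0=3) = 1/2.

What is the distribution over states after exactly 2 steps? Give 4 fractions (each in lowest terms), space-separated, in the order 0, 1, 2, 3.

Propagating the distribution step by step (d_{t+1} = d_t * P):
d_0 = (0=0, 1=0, 2=1/2, 3=1/2)
  d_1[0] = 0*1/8 + 0*1/8 + 1/2*3/8 + 1/2*3/8 = 3/8
  d_1[1] = 0*1/8 + 0*5/8 + 1/2*1/4 + 1/2*1/8 = 3/16
  d_1[2] = 0*1/8 + 0*1/8 + 1/2*1/4 + 1/2*1/4 = 1/4
  d_1[3] = 0*5/8 + 0*1/8 + 1/2*1/8 + 1/2*1/4 = 3/16
d_1 = (0=3/8, 1=3/16, 2=1/4, 3=3/16)
  d_2[0] = 3/8*1/8 + 3/16*1/8 + 1/4*3/8 + 3/16*3/8 = 15/64
  d_2[1] = 3/8*1/8 + 3/16*5/8 + 1/4*1/4 + 3/16*1/8 = 1/4
  d_2[2] = 3/8*1/8 + 3/16*1/8 + 1/4*1/4 + 3/16*1/4 = 23/128
  d_2[3] = 3/8*5/8 + 3/16*1/8 + 1/4*1/8 + 3/16*1/4 = 43/128
d_2 = (0=15/64, 1=1/4, 2=23/128, 3=43/128)

Answer: 15/64 1/4 23/128 43/128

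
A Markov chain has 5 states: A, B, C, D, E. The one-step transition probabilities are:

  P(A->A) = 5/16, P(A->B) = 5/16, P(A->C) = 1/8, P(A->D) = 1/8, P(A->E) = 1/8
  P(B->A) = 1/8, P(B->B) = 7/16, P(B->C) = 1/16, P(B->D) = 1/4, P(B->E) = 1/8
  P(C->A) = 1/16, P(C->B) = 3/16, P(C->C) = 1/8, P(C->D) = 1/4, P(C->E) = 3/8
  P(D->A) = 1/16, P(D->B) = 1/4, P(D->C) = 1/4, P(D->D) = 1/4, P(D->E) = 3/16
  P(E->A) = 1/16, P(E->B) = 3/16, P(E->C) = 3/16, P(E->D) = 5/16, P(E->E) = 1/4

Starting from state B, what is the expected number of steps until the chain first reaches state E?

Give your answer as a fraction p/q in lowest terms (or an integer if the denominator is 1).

Let h_i = expected steps to first reach E from state i.
Boundary: h_E = 0.
First-step equations for the other states:
  h_A = 1 + 5/16*h_A + 5/16*h_B + 1/8*h_C + 1/8*h_D + 1/8*h_E
  h_B = 1 + 1/8*h_A + 7/16*h_B + 1/16*h_C + 1/4*h_D + 1/8*h_E
  h_C = 1 + 1/16*h_A + 3/16*h_B + 1/8*h_C + 1/4*h_D + 3/8*h_E
  h_D = 1 + 1/16*h_A + 1/4*h_B + 1/4*h_C + 1/4*h_D + 3/16*h_E

Substituting h_E = 0 and rearranging gives the linear system (I - Q) h = 1:
  [11/16, -5/16, -1/8, -1/8] . (h_A, h_B, h_C, h_D) = 1
  [-1/8, 9/16, -1/16, -1/4] . (h_A, h_B, h_C, h_D) = 1
  [-1/16, -3/16, 7/8, -1/4] . (h_A, h_B, h_C, h_D) = 1
  [-1/16, -1/4, -1/4, 3/4] . (h_A, h_B, h_C, h_D) = 1

Solving yields:
  h_A = 24720/4219
  h_B = 24800/4219
  h_C = 18192/4219
  h_D = 22016/4219

Starting state is B, so the expected hitting time is h_B = 24800/4219.

Answer: 24800/4219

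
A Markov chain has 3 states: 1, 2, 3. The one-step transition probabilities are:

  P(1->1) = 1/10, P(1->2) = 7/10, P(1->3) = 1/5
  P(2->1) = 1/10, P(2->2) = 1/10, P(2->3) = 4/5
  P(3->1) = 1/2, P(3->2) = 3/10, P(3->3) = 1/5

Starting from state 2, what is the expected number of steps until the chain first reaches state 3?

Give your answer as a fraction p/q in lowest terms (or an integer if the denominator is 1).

Answer: 50/37

Derivation:
Let h_i = expected steps to first reach 3 from state i.
Boundary: h_3 = 0.
First-step equations for the other states:
  h_1 = 1 + 1/10*h_1 + 7/10*h_2 + 1/5*h_3
  h_2 = 1 + 1/10*h_1 + 1/10*h_2 + 4/5*h_3

Substituting h_3 = 0 and rearranging gives the linear system (I - Q) h = 1:
  [9/10, -7/10] . (h_1, h_2) = 1
  [-1/10, 9/10] . (h_1, h_2) = 1

Solving yields:
  h_1 = 80/37
  h_2 = 50/37

Starting state is 2, so the expected hitting time is h_2 = 50/37.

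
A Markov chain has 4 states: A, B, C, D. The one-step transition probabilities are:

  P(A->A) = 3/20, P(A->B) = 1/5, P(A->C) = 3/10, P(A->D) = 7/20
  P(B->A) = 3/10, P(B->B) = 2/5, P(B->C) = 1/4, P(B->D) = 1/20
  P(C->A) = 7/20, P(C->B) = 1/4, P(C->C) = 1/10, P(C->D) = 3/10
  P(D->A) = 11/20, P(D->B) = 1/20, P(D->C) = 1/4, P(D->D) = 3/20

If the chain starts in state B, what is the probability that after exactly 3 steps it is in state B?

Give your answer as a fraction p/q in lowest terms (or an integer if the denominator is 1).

Answer: 949/4000

Derivation:
Computing P^3 by repeated multiplication:
P^1 =
  A: [3/20, 1/5, 3/10, 7/20]
  B: [3/10, 2/5, 1/4, 1/20]
  C: [7/20, 1/4, 1/10, 3/10]
  D: [11/20, 1/20, 1/4, 3/20]
P^2 =
  A: [19/50, 81/400, 17/80, 41/200]
  B: [7/25, 57/200, 91/400, 83/400]
  C: [131/400, 21/100, 101/400, 21/100]
  D: [107/400, 1/5, 6/25, 117/400]
P^3 =
  A: [2439/8000, 1763/8000, 1897/8000, 1901/8000]
  B: [257/800, 949/4000, 1839/8000, 1693/8000]
  C: [79/250, 357/1600, 457/2000, 1859/8000]
  D: [69/200, 333/1600, 1819/8000, 439/2000]

(P^3)[B -> B] = 949/4000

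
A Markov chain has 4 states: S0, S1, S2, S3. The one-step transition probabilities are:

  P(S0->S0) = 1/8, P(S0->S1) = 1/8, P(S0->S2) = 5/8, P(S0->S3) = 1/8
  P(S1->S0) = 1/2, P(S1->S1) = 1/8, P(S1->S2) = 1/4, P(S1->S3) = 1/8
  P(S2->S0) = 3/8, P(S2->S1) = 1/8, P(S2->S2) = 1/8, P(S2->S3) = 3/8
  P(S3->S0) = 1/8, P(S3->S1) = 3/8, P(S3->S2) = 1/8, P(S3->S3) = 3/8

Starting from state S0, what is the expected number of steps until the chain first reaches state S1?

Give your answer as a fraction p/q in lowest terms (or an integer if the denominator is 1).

Answer: 160/31

Derivation:
Let h_i = expected steps to first reach S1 from state i.
Boundary: h_S1 = 0.
First-step equations for the other states:
  h_S0 = 1 + 1/8*h_S0 + 1/8*h_S1 + 5/8*h_S2 + 1/8*h_S3
  h_S2 = 1 + 3/8*h_S0 + 1/8*h_S1 + 1/8*h_S2 + 3/8*h_S3
  h_S3 = 1 + 1/8*h_S0 + 3/8*h_S1 + 1/8*h_S2 + 3/8*h_S3

Substituting h_S1 = 0 and rearranging gives the linear system (I - Q) h = 1:
  [7/8, -5/8, -1/8] . (h_S0, h_S2, h_S3) = 1
  [-3/8, 7/8, -3/8] . (h_S0, h_S2, h_S3) = 1
  [-1/8, -1/8, 5/8] . (h_S0, h_S2, h_S3) = 1

Solving yields:
  h_S0 = 160/31
  h_S2 = 152/31
  h_S3 = 112/31

Starting state is S0, so the expected hitting time is h_S0 = 160/31.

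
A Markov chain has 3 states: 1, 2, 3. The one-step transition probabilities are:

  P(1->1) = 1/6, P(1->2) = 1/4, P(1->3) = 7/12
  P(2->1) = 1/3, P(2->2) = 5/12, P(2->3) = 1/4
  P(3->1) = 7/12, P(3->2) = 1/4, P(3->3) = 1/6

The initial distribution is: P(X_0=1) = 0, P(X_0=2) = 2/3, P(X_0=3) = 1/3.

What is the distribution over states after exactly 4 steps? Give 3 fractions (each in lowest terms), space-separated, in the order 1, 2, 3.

Propagating the distribution step by step (d_{t+1} = d_t * P):
d_0 = (1=0, 2=2/3, 3=1/3)
  d_1[1] = 0*1/6 + 2/3*1/3 + 1/3*7/12 = 5/12
  d_1[2] = 0*1/4 + 2/3*5/12 + 1/3*1/4 = 13/36
  d_1[3] = 0*7/12 + 2/3*1/4 + 1/3*1/6 = 2/9
d_1 = (1=5/12, 2=13/36, 3=2/9)
  d_2[1] = 5/12*1/6 + 13/36*1/3 + 2/9*7/12 = 23/72
  d_2[2] = 5/12*1/4 + 13/36*5/12 + 2/9*1/4 = 67/216
  d_2[3] = 5/12*7/12 + 13/36*1/4 + 2/9*1/6 = 10/27
d_2 = (1=23/72, 2=67/216, 3=10/27)
  d_3[1] = 23/72*1/6 + 67/216*1/3 + 10/27*7/12 = 161/432
  d_3[2] = 23/72*1/4 + 67/216*5/12 + 10/27*1/4 = 391/1296
  d_3[3] = 23/72*7/12 + 67/216*1/4 + 10/27*1/6 = 211/648
d_3 = (1=161/432, 2=391/1296, 3=211/648)
  d_4[1] = 161/432*1/6 + 391/1296*1/3 + 211/648*7/12 = 457/1296
  d_4[2] = 161/432*1/4 + 391/1296*5/12 + 211/648*1/4 = 2335/7776
  d_4[3] = 161/432*7/12 + 391/1296*1/4 + 211/648*1/6 = 2699/7776
d_4 = (1=457/1296, 2=2335/7776, 3=2699/7776)

Answer: 457/1296 2335/7776 2699/7776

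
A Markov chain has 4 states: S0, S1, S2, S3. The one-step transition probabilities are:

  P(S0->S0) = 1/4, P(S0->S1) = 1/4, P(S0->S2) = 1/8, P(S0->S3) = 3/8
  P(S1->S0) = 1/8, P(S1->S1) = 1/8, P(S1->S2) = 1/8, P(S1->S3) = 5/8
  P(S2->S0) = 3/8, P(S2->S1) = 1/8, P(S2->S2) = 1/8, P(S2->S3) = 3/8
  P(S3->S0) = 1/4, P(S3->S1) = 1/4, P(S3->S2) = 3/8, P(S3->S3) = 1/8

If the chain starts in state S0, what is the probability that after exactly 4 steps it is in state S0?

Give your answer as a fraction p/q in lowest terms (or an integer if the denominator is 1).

Computing P^4 by repeated multiplication:
P^1 =
  S0: [1/4, 1/4, 1/8, 3/8]
  S1: [1/8, 1/8, 1/8, 5/8]
  S2: [3/8, 1/8, 1/8, 3/8]
  S3: [1/4, 1/4, 3/8, 1/8]
P^2 =
  S0: [15/64, 13/64, 7/32, 11/32]
  S1: [1/4, 7/32, 9/32, 1/4]
  S2: [1/4, 7/32, 7/32, 5/16]
  S3: [17/64, 11/64, 5/32, 13/32]
P^3 =
  S0: [129/512, 101/512, 27/128, 87/256]
  S1: [33/128, 3/16, 3/16, 47/128]
  S2: [1/4, 25/128, 13/64, 45/128]
  S3: [127/512, 107/512, 29/128, 81/256]
P^4 =
  S0: [1031/4096, 815/4096, 215/1024, 695/2048]
  S1: [1/4, 13/64, 111/512, 169/512]
  S2: [257/1024, 205/1024, 109/512, 43/128]
  S3: [1033/4096, 801/4096, 209/1024, 713/2048]

(P^4)[S0 -> S0] = 1031/4096

Answer: 1031/4096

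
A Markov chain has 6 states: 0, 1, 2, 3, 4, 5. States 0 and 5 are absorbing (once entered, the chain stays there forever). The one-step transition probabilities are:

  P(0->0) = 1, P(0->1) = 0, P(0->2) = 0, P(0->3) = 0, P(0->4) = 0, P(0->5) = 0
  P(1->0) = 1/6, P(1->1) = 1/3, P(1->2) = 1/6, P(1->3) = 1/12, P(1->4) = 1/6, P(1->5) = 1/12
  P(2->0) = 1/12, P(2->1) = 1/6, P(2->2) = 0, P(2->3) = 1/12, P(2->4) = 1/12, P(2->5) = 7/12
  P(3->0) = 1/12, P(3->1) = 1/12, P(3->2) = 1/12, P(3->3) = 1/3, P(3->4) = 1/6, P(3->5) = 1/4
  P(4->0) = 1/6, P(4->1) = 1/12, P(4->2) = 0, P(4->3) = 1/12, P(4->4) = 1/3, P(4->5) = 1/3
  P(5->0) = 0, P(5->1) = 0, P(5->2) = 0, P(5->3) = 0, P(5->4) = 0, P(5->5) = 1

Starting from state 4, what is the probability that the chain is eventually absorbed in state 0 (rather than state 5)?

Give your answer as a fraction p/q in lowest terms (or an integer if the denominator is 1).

Answer: 1775/5239

Derivation:
Let a_i = P(absorbed in 0 | start in state i).
Boundary conditions: a_0 = 1, a_5 = 0.
For each transient state i, a_i = sum_j P(i->j) * a_j:
  a_1 = 1/6*a_0 + 1/3*a_1 + 1/6*a_2 + 1/12*a_3 + 1/6*a_4 + 1/12*a_5
  a_2 = 1/12*a_0 + 1/6*a_1 + 0*a_2 + 1/12*a_3 + 1/12*a_4 + 7/12*a_5
  a_3 = 1/12*a_0 + 1/12*a_1 + 1/12*a_2 + 1/3*a_3 + 1/6*a_4 + 1/4*a_5
  a_4 = 1/6*a_0 + 1/12*a_1 + 0*a_2 + 1/12*a_3 + 1/3*a_4 + 1/3*a_5

Substituting a_0 = 1 and a_5 = 0, rearrange to (I - Q) a = r where r[i] = P(i -> 0):
  [2/3, -1/6, -1/12, -1/6] . (a_1, a_2, a_3, a_4) = 1/6
  [-1/6, 1, -1/12, -1/12] . (a_1, a_2, a_3, a_4) = 1/12
  [-1/12, -1/12, 2/3, -1/6] . (a_1, a_2, a_3, a_4) = 1/12
  [-1/12, 0, -1/12, 2/3] . (a_1, a_2, a_3, a_4) = 1/6

Solving yields:
  a_1 = 2212/5239
  a_2 = 83/403
  a_3 = 1510/5239
  a_4 = 1775/5239

Starting state is 4, so the absorption probability is a_4 = 1775/5239.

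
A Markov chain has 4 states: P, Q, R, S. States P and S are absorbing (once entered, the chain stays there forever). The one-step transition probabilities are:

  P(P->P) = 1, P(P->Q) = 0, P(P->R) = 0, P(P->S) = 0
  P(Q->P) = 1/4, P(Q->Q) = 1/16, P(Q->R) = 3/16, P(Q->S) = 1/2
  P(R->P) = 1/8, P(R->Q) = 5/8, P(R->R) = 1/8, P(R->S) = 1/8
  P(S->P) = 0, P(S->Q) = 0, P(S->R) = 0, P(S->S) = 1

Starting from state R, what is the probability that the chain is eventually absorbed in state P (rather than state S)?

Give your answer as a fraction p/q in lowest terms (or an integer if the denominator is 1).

Answer: 7/18

Derivation:
Let a_i = P(absorbed in P | start in state i).
Boundary conditions: a_P = 1, a_S = 0.
For each transient state i, a_i = sum_j P(i->j) * a_j:
  a_Q = 1/4*a_P + 1/16*a_Q + 3/16*a_R + 1/2*a_S
  a_R = 1/8*a_P + 5/8*a_Q + 1/8*a_R + 1/8*a_S

Substituting a_P = 1 and a_S = 0, rearrange to (I - Q) a = r where r[i] = P(i -> P):
  [15/16, -3/16] . (a_Q, a_R) = 1/4
  [-5/8, 7/8] . (a_Q, a_R) = 1/8

Solving yields:
  a_Q = 31/90
  a_R = 7/18

Starting state is R, so the absorption probability is a_R = 7/18.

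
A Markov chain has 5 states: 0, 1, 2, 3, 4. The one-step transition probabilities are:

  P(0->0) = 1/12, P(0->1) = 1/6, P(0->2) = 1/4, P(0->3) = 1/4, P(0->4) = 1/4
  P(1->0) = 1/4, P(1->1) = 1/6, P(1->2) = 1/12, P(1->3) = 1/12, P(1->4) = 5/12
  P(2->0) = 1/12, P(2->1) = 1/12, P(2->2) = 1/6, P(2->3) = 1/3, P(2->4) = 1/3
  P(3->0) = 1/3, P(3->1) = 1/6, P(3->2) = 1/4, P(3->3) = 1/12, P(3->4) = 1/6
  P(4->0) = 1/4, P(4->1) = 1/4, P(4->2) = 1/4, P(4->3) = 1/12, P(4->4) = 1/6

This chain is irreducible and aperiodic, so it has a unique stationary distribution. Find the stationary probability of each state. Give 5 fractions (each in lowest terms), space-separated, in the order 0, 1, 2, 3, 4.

Answer: 385/1954 2343/13678 1398/6839 1144/6839 254/977

Derivation:
The stationary distribution satisfies pi = pi * P, i.e.:
  pi_0 = 1/12*pi_0 + 1/4*pi_1 + 1/12*pi_2 + 1/3*pi_3 + 1/4*pi_4
  pi_1 = 1/6*pi_0 + 1/6*pi_1 + 1/12*pi_2 + 1/6*pi_3 + 1/4*pi_4
  pi_2 = 1/4*pi_0 + 1/12*pi_1 + 1/6*pi_2 + 1/4*pi_3 + 1/4*pi_4
  pi_3 = 1/4*pi_0 + 1/12*pi_1 + 1/3*pi_2 + 1/12*pi_3 + 1/12*pi_4
  pi_4 = 1/4*pi_0 + 5/12*pi_1 + 1/3*pi_2 + 1/6*pi_3 + 1/6*pi_4
with normalization: pi_0 + pi_1 + pi_2 + pi_3 + pi_4 = 1.

Using the first 4 balance equations plus normalization, the linear system A*pi = b is:
  [-11/12, 1/4, 1/12, 1/3, 1/4] . pi = 0
  [1/6, -5/6, 1/12, 1/6, 1/4] . pi = 0
  [1/4, 1/12, -5/6, 1/4, 1/4] . pi = 0
  [1/4, 1/12, 1/3, -11/12, 1/12] . pi = 0
  [1, 1, 1, 1, 1] . pi = 1

Solving yields:
  pi_0 = 385/1954
  pi_1 = 2343/13678
  pi_2 = 1398/6839
  pi_3 = 1144/6839
  pi_4 = 254/977

Verification (pi * P):
  385/1954*1/12 + 2343/13678*1/4 + 1398/6839*1/12 + 1144/6839*1/3 + 254/977*1/4 = 385/1954 = pi_0  (ok)
  385/1954*1/6 + 2343/13678*1/6 + 1398/6839*1/12 + 1144/6839*1/6 + 254/977*1/4 = 2343/13678 = pi_1  (ok)
  385/1954*1/4 + 2343/13678*1/12 + 1398/6839*1/6 + 1144/6839*1/4 + 254/977*1/4 = 1398/6839 = pi_2  (ok)
  385/1954*1/4 + 2343/13678*1/12 + 1398/6839*1/3 + 1144/6839*1/12 + 254/977*1/12 = 1144/6839 = pi_3  (ok)
  385/1954*1/4 + 2343/13678*5/12 + 1398/6839*1/3 + 1144/6839*1/6 + 254/977*1/6 = 254/977 = pi_4  (ok)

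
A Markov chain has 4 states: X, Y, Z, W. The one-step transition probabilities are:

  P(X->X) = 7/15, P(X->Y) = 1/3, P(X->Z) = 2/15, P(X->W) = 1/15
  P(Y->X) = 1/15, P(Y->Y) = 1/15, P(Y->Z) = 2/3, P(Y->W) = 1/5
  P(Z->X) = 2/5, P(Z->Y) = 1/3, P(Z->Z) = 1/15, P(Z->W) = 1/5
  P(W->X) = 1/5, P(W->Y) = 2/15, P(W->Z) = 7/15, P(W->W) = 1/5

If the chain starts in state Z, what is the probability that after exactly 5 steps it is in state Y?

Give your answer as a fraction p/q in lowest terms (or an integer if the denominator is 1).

Computing P^5 by repeated multiplication:
P^1 =
  X: [7/15, 1/3, 2/15, 1/15]
  Y: [1/15, 1/15, 2/3, 1/5]
  Z: [2/5, 1/3, 1/15, 1/5]
  W: [1/5, 2/15, 7/15, 1/5]
P^2 =
  X: [23/75, 52/225, 73/225, 31/225]
  Y: [77/225, 62/225, 43/225, 43/225]
  Z: [62/225, 46/225, 28/75, 11/75]
  W: [74/225, 58/225, 6/25, 13/75]
P^3 =
  X: [1066/3375, 824/3375, 316/1125, 179/1125]
  Y: [988/3375, 748/3375, 1118/3375, 521/3375]
  Z: [361/1125, 842/3375, 899/3375, 551/3375]
  W: [113/375, 776/3375, 211/675, 527/3375]
P^4 =
  X: [1039/3375, 11968/50625, 15079/50625, 7993/50625]
  Y: [3187/10125, 2464/10125, 14221/50625, 8149/50625]
  Z: [3094/10125, 11854/50625, 5114/16875, 2653/16875]
  W: [15806/50625, 2438/10125, 4846/16875, 899/5625]
P^5 =
  X: [235516/759375, 181274/759375, 14792/50625, 8047/50625]
  Y: [233638/759375, 179398/759375, 226334/759375, 24001/151875]
  Z: [78691/253125, 181832/759375, 44107/151875, 24187/151875]
  W: [2893/9375, 180092/759375, 224687/759375, 120263/759375]

(P^5)[Z -> Y] = 181832/759375

Answer: 181832/759375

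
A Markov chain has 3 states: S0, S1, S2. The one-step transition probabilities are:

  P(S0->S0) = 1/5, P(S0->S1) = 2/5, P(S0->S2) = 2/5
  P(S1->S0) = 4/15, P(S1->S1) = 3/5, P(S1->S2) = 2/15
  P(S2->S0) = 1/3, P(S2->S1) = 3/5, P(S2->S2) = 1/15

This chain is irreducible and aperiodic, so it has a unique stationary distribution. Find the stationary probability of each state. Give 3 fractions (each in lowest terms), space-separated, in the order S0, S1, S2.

Answer: 11/42 23/42 4/21

Derivation:
The stationary distribution satisfies pi = pi * P, i.e.:
  pi_S0 = 1/5*pi_S0 + 4/15*pi_S1 + 1/3*pi_S2
  pi_S1 = 2/5*pi_S0 + 3/5*pi_S1 + 3/5*pi_S2
  pi_S2 = 2/5*pi_S0 + 2/15*pi_S1 + 1/15*pi_S2
with normalization: pi_S0 + pi_S1 + pi_S2 = 1.

Using the first 2 balance equations plus normalization, the linear system A*pi = b is:
  [-4/5, 4/15, 1/3] . pi = 0
  [2/5, -2/5, 3/5] . pi = 0
  [1, 1, 1] . pi = 1

Solving yields:
  pi_S0 = 11/42
  pi_S1 = 23/42
  pi_S2 = 4/21

Verification (pi * P):
  11/42*1/5 + 23/42*4/15 + 4/21*1/3 = 11/42 = pi_S0  (ok)
  11/42*2/5 + 23/42*3/5 + 4/21*3/5 = 23/42 = pi_S1  (ok)
  11/42*2/5 + 23/42*2/15 + 4/21*1/15 = 4/21 = pi_S2  (ok)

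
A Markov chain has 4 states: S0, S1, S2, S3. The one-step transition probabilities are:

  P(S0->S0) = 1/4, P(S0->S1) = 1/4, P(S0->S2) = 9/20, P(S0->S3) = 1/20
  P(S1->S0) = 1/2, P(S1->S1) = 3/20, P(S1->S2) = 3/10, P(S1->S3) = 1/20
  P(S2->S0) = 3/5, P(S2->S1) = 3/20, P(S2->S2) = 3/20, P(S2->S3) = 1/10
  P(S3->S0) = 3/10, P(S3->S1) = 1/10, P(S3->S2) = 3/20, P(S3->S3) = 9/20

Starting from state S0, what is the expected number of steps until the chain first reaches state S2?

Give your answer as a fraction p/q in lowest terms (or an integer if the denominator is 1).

Let h_i = expected steps to first reach S2 from state i.
Boundary: h_S2 = 0.
First-step equations for the other states:
  h_S0 = 1 + 1/4*h_S0 + 1/4*h_S1 + 9/20*h_S2 + 1/20*h_S3
  h_S1 = 1 + 1/2*h_S0 + 3/20*h_S1 + 3/10*h_S2 + 1/20*h_S3
  h_S3 = 1 + 3/10*h_S0 + 1/10*h_S1 + 3/20*h_S2 + 9/20*h_S3

Substituting h_S2 = 0 and rearranging gives the linear system (I - Q) h = 1:
  [3/4, -1/4, -1/20] . (h_S0, h_S1, h_S3) = 1
  [-1/2, 17/20, -1/20] . (h_S0, h_S1, h_S3) = 1
  [-3/10, -1/10, 11/20] . (h_S0, h_S1, h_S3) = 1

Solving yields:
  h_S0 = 1760/691
  h_S1 = 2000/691
  h_S3 = 2580/691

Starting state is S0, so the expected hitting time is h_S0 = 1760/691.

Answer: 1760/691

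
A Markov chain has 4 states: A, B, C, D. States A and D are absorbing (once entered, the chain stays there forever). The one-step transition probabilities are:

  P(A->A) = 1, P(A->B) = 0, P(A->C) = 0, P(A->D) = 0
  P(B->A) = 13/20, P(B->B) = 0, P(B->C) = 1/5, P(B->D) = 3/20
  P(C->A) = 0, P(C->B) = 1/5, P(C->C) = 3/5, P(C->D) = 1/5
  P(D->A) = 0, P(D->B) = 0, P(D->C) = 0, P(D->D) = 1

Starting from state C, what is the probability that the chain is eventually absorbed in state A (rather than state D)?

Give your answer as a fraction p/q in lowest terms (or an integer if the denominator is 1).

Let a_i = P(absorbed in A | start in state i).
Boundary conditions: a_A = 1, a_D = 0.
For each transient state i, a_i = sum_j P(i->j) * a_j:
  a_B = 13/20*a_A + 0*a_B + 1/5*a_C + 3/20*a_D
  a_C = 0*a_A + 1/5*a_B + 3/5*a_C + 1/5*a_D

Substituting a_A = 1 and a_D = 0, rearrange to (I - Q) a = r where r[i] = P(i -> A):
  [1, -1/5] . (a_B, a_C) = 13/20
  [-1/5, 2/5] . (a_B, a_C) = 0

Solving yields:
  a_B = 13/18
  a_C = 13/36

Starting state is C, so the absorption probability is a_C = 13/36.

Answer: 13/36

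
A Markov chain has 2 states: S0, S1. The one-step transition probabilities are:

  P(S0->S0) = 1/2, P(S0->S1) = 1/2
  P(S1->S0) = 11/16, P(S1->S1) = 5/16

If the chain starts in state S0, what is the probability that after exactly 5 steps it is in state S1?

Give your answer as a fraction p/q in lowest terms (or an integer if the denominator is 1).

Computing P^5 by repeated multiplication:
P^1 =
  S0: [1/2, 1/2]
  S1: [11/16, 5/16]
P^2 =
  S0: [19/32, 13/32]
  S1: [143/256, 113/256]
P^3 =
  S0: [295/512, 217/512]
  S1: [2387/4096, 1709/4096]
P^4 =
  S0: [4747/8192, 3445/8192]
  S1: [37895/65536, 27641/65536]
P^5 =
  S0: [75871/131072, 55201/131072]
  S1: [607211/1048576, 441365/1048576]

(P^5)[S0 -> S1] = 55201/131072

Answer: 55201/131072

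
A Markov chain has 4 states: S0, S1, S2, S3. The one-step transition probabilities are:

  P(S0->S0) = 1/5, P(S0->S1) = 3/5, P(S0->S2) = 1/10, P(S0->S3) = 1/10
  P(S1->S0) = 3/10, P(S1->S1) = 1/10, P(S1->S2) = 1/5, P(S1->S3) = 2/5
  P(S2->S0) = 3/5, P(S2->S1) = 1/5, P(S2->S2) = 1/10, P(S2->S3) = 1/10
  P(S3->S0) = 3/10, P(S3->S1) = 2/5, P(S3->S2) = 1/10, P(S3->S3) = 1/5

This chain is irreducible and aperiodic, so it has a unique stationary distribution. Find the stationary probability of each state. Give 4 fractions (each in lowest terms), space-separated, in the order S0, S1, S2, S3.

The stationary distribution satisfies pi = pi * P, i.e.:
  pi_S0 = 1/5*pi_S0 + 3/10*pi_S1 + 3/5*pi_S2 + 3/10*pi_S3
  pi_S1 = 3/5*pi_S0 + 1/10*pi_S1 + 1/5*pi_S2 + 2/5*pi_S3
  pi_S2 = 1/10*pi_S0 + 1/5*pi_S1 + 1/10*pi_S2 + 1/10*pi_S3
  pi_S3 = 1/10*pi_S0 + 2/5*pi_S1 + 1/10*pi_S2 + 1/5*pi_S3
with normalization: pi_S0 + pi_S1 + pi_S2 + pi_S3 = 1.

Using the first 3 balance equations plus normalization, the linear system A*pi = b is:
  [-4/5, 3/10, 3/5, 3/10] . pi = 0
  [3/5, -9/10, 1/5, 2/5] . pi = 0
  [1/10, 1/5, -9/10, 1/10] . pi = 0
  [1, 1, 1, 1] . pi = 1

Solving yields:
  pi_S0 = 149/482
  pi_S1 = 242/723
  pi_S2 = 193/1446
  pi_S3 = 161/723

Verification (pi * P):
  149/482*1/5 + 242/723*3/10 + 193/1446*3/5 + 161/723*3/10 = 149/482 = pi_S0  (ok)
  149/482*3/5 + 242/723*1/10 + 193/1446*1/5 + 161/723*2/5 = 242/723 = pi_S1  (ok)
  149/482*1/10 + 242/723*1/5 + 193/1446*1/10 + 161/723*1/10 = 193/1446 = pi_S2  (ok)
  149/482*1/10 + 242/723*2/5 + 193/1446*1/10 + 161/723*1/5 = 161/723 = pi_S3  (ok)

Answer: 149/482 242/723 193/1446 161/723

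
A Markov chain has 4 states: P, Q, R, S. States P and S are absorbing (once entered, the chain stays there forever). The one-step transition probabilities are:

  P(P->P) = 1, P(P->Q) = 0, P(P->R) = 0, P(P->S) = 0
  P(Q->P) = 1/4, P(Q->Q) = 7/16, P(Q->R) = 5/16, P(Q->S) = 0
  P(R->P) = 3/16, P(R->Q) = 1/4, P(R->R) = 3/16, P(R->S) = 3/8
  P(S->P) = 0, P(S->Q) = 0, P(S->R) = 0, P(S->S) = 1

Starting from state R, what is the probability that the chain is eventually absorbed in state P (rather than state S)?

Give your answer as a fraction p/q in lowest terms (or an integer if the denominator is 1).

Let a_i = P(absorbed in P | start in state i).
Boundary conditions: a_P = 1, a_S = 0.
For each transient state i, a_i = sum_j P(i->j) * a_j:
  a_Q = 1/4*a_P + 7/16*a_Q + 5/16*a_R + 0*a_S
  a_R = 3/16*a_P + 1/4*a_Q + 3/16*a_R + 3/8*a_S

Substituting a_P = 1 and a_S = 0, rearrange to (I - Q) a = r where r[i] = P(i -> P):
  [9/16, -5/16] . (a_Q, a_R) = 1/4
  [-1/4, 13/16] . (a_Q, a_R) = 3/16

Solving yields:
  a_Q = 67/97
  a_R = 43/97

Starting state is R, so the absorption probability is a_R = 43/97.

Answer: 43/97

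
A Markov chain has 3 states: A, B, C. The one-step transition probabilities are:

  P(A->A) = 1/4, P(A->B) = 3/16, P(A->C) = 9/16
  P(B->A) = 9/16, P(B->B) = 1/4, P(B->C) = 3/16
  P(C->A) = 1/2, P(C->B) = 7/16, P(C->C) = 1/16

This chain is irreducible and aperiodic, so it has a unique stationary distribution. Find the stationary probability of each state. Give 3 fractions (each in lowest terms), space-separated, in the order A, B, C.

The stationary distribution satisfies pi = pi * P, i.e.:
  pi_A = 1/4*pi_A + 9/16*pi_B + 1/2*pi_C
  pi_B = 3/16*pi_A + 1/4*pi_B + 7/16*pi_C
  pi_C = 9/16*pi_A + 3/16*pi_B + 1/16*pi_C
with normalization: pi_A + pi_B + pi_C = 1.

Using the first 2 balance equations plus normalization, the linear system A*pi = b is:
  [-3/4, 9/16, 1/2] . pi = 0
  [3/16, -3/4, 7/16] . pi = 0
  [1, 1, 1] . pi = 1

Solving yields:
  pi_A = 53/128
  pi_B = 9/32
  pi_C = 39/128

Verification (pi * P):
  53/128*1/4 + 9/32*9/16 + 39/128*1/2 = 53/128 = pi_A  (ok)
  53/128*3/16 + 9/32*1/4 + 39/128*7/16 = 9/32 = pi_B  (ok)
  53/128*9/16 + 9/32*3/16 + 39/128*1/16 = 39/128 = pi_C  (ok)

Answer: 53/128 9/32 39/128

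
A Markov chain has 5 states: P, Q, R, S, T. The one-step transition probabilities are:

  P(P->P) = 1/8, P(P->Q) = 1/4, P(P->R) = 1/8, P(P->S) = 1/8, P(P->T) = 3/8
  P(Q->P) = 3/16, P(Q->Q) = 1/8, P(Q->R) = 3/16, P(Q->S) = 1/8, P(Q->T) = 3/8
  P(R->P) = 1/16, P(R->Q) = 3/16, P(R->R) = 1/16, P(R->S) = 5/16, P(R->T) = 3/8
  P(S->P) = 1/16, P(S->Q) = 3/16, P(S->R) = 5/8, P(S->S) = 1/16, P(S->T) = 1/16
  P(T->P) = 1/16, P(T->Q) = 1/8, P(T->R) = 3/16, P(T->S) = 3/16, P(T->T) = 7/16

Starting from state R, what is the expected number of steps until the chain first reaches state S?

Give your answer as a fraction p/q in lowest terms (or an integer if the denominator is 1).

Let h_i = expected steps to first reach S from state i.
Boundary: h_S = 0.
First-step equations for the other states:
  h_P = 1 + 1/8*h_P + 1/4*h_Q + 1/8*h_R + 1/8*h_S + 3/8*h_T
  h_Q = 1 + 3/16*h_P + 1/8*h_Q + 3/16*h_R + 1/8*h_S + 3/8*h_T
  h_R = 1 + 1/16*h_P + 3/16*h_Q + 1/16*h_R + 5/16*h_S + 3/8*h_T
  h_T = 1 + 1/16*h_P + 1/8*h_Q + 3/16*h_R + 3/16*h_S + 7/16*h_T

Substituting h_S = 0 and rearranging gives the linear system (I - Q) h = 1:
  [7/8, -1/4, -1/8, -3/8] . (h_P, h_Q, h_R, h_T) = 1
  [-3/16, 7/8, -3/16, -3/8] . (h_P, h_Q, h_R, h_T) = 1
  [-1/16, -3/16, 15/16, -3/8] . (h_P, h_Q, h_R, h_T) = 1
  [-1/16, -1/8, -3/16, 9/16] . (h_P, h_Q, h_R, h_T) = 1

Solving yields:
  h_P = 1228/219
  h_Q = 1216/219
  h_R = 1012/219
  h_T = 3400/657

Starting state is R, so the expected hitting time is h_R = 1012/219.

Answer: 1012/219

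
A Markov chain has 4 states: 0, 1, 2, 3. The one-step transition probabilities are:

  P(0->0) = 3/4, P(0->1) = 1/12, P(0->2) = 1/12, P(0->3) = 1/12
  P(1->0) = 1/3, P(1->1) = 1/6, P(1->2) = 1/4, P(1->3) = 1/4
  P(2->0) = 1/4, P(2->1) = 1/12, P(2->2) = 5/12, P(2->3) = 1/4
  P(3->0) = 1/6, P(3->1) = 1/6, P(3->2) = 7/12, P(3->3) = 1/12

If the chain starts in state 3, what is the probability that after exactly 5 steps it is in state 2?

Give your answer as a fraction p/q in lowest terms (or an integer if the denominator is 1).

Computing P^5 by repeated multiplication:
P^1 =
  0: [3/4, 1/12, 1/12, 1/12]
  1: [1/3, 1/6, 1/4, 1/4]
  2: [1/4, 1/12, 5/12, 1/4]
  3: [1/6, 1/6, 7/12, 1/12]
P^2 =
  0: [5/8, 7/72, 1/6, 1/9]
  1: [59/144, 17/144, 23/72, 11/72]
  2: [13/36, 1/9, 13/36, 1/6]
  3: [49/144, 5/48, 25/72, 5/24]
P^3 =
  0: [485/864, 29/288, 91/432, 55/432]
  1: [781/1728, 61/576, 247/864, 5/32]
  2: [23/54, 23/216, 11/36, 35/216]
  3: [79/192, 7/64, 277/864, 137/864]
P^4 =
  0: [5479/10368, 1061/10368, 1213/5184, 701/5184]
  1: [1087/2304, 727/6912, 2845/10368, 1541/10368]
  2: [11/24, 137/1296, 23/81, 197/1296]
  3: [9365/20736, 2191/20736, 2983/10368, 1607/10368]
P^5 =
  0: [63637/124416, 4277/41472, 5101/20736, 8671/62208]
  1: [120005/248832, 25999/248832, 33175/124416, 18239/124416]
  2: [77/162, 815/7776, 22/81, 1153/7776]
  3: [39125/82944, 26141/248832, 34133/124416, 6175/41472]

(P^5)[3 -> 2] = 34133/124416

Answer: 34133/124416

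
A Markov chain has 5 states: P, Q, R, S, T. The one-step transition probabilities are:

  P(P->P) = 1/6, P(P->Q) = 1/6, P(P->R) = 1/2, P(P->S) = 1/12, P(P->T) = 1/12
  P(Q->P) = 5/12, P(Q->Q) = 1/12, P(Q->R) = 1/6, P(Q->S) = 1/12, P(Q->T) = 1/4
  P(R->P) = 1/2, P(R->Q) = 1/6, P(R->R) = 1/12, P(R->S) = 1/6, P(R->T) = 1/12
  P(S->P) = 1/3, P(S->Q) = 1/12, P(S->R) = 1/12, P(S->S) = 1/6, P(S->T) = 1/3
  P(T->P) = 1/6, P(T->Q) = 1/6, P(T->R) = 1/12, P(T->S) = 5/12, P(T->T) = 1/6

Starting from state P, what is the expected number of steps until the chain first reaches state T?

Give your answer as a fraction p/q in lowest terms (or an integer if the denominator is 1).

Answer: 29904/4087

Derivation:
Let h_i = expected steps to first reach T from state i.
Boundary: h_T = 0.
First-step equations for the other states:
  h_P = 1 + 1/6*h_P + 1/6*h_Q + 1/2*h_R + 1/12*h_S + 1/12*h_T
  h_Q = 1 + 5/12*h_P + 1/12*h_Q + 1/6*h_R + 1/12*h_S + 1/4*h_T
  h_R = 1 + 1/2*h_P + 1/6*h_Q + 1/12*h_R + 1/6*h_S + 1/12*h_T
  h_S = 1 + 1/3*h_P + 1/12*h_Q + 1/12*h_R + 1/6*h_S + 1/3*h_T

Substituting h_T = 0 and rearranging gives the linear system (I - Q) h = 1:
  [5/6, -1/6, -1/2, -1/12] . (h_P, h_Q, h_R, h_S) = 1
  [-5/12, 11/12, -1/6, -1/12] . (h_P, h_Q, h_R, h_S) = 1
  [-1/2, -1/6, 11/12, -1/6] . (h_P, h_Q, h_R, h_S) = 1
  [-1/3, -1/12, -1/12, 5/6] . (h_P, h_Q, h_R, h_S) = 1

Solving yields:
  h_P = 29904/4087
  h_Q = 25440/4087
  h_R = 29460/4087
  h_S = 22356/4087

Starting state is P, so the expected hitting time is h_P = 29904/4087.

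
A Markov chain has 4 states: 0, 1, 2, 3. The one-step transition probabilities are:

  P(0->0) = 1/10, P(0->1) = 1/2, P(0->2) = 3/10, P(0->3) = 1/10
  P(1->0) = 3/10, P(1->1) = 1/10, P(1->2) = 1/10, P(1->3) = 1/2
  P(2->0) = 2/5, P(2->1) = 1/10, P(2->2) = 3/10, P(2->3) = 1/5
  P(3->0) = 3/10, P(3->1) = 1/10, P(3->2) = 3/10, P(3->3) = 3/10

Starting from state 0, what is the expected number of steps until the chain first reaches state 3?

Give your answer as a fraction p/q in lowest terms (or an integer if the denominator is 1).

Answer: 330/79

Derivation:
Let h_i = expected steps to first reach 3 from state i.
Boundary: h_3 = 0.
First-step equations for the other states:
  h_0 = 1 + 1/10*h_0 + 1/2*h_1 + 3/10*h_2 + 1/10*h_3
  h_1 = 1 + 3/10*h_0 + 1/10*h_1 + 1/10*h_2 + 1/2*h_3
  h_2 = 1 + 2/5*h_0 + 1/10*h_1 + 3/10*h_2 + 1/5*h_3

Substituting h_3 = 0 and rearranging gives the linear system (I - Q) h = 1:
  [9/10, -1/2, -3/10] . (h_0, h_1, h_2) = 1
  [-3/10, 9/10, -1/10] . (h_0, h_1, h_2) = 1
  [-2/5, -1/10, 7/10] . (h_0, h_1, h_2) = 1

Solving yields:
  h_0 = 330/79
  h_1 = 235/79
  h_2 = 335/79

Starting state is 0, so the expected hitting time is h_0 = 330/79.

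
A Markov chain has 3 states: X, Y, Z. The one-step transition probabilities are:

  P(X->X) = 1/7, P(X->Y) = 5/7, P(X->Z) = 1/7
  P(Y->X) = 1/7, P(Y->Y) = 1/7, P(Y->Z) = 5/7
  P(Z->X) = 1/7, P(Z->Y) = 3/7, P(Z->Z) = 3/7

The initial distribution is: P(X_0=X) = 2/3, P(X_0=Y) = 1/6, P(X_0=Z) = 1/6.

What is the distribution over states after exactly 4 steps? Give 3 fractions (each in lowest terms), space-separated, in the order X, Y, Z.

Propagating the distribution step by step (d_{t+1} = d_t * P):
d_0 = (X=2/3, Y=1/6, Z=1/6)
  d_1[X] = 2/3*1/7 + 1/6*1/7 + 1/6*1/7 = 1/7
  d_1[Y] = 2/3*5/7 + 1/6*1/7 + 1/6*3/7 = 4/7
  d_1[Z] = 2/3*1/7 + 1/6*5/7 + 1/6*3/7 = 2/7
d_1 = (X=1/7, Y=4/7, Z=2/7)
  d_2[X] = 1/7*1/7 + 4/7*1/7 + 2/7*1/7 = 1/7
  d_2[Y] = 1/7*5/7 + 4/7*1/7 + 2/7*3/7 = 15/49
  d_2[Z] = 1/7*1/7 + 4/7*5/7 + 2/7*3/7 = 27/49
d_2 = (X=1/7, Y=15/49, Z=27/49)
  d_3[X] = 1/7*1/7 + 15/49*1/7 + 27/49*1/7 = 1/7
  d_3[Y] = 1/7*5/7 + 15/49*1/7 + 27/49*3/7 = 131/343
  d_3[Z] = 1/7*1/7 + 15/49*5/7 + 27/49*3/7 = 163/343
d_3 = (X=1/7, Y=131/343, Z=163/343)
  d_4[X] = 1/7*1/7 + 131/343*1/7 + 163/343*1/7 = 1/7
  d_4[Y] = 1/7*5/7 + 131/343*1/7 + 163/343*3/7 = 865/2401
  d_4[Z] = 1/7*1/7 + 131/343*5/7 + 163/343*3/7 = 1193/2401
d_4 = (X=1/7, Y=865/2401, Z=1193/2401)

Answer: 1/7 865/2401 1193/2401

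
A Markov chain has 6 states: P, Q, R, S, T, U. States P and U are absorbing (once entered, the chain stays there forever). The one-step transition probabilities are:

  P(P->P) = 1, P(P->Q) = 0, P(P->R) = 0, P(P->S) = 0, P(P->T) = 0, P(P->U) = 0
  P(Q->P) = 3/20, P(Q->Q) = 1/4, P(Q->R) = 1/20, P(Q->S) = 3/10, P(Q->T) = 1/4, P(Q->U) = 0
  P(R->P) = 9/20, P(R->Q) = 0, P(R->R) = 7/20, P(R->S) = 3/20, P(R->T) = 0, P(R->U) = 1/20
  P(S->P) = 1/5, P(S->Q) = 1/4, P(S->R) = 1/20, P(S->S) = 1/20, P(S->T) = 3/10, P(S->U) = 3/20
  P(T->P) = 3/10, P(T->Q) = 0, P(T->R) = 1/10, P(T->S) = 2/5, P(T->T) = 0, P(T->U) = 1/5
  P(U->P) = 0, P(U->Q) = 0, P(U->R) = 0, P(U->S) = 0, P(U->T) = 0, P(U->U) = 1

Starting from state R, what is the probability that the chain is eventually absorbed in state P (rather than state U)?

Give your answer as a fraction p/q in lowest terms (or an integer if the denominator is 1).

Answer: 4419/5245

Derivation:
Let a_i = P(absorbed in P | start in state i).
Boundary conditions: a_P = 1, a_U = 0.
For each transient state i, a_i = sum_j P(i->j) * a_j:
  a_Q = 3/20*a_P + 1/4*a_Q + 1/20*a_R + 3/10*a_S + 1/4*a_T + 0*a_U
  a_R = 9/20*a_P + 0*a_Q + 7/20*a_R + 3/20*a_S + 0*a_T + 1/20*a_U
  a_S = 1/5*a_P + 1/4*a_Q + 1/20*a_R + 1/20*a_S + 3/10*a_T + 3/20*a_U
  a_T = 3/10*a_P + 0*a_Q + 1/10*a_R + 2/5*a_S + 0*a_T + 1/5*a_U

Substituting a_P = 1 and a_U = 0, rearrange to (I - Q) a = r where r[i] = P(i -> P):
  [3/4, -1/20, -3/10, -1/4] . (a_Q, a_R, a_S, a_T) = 3/20
  [0, 13/20, -3/20, 0] . (a_Q, a_R, a_S, a_T) = 9/20
  [-1/4, -1/20, 19/20, -3/10] . (a_Q, a_R, a_S, a_T) = 1/5
  [0, -1/10, -2/5, 1] . (a_Q, a_R, a_S, a_T) = 3/10

Solving yields:
  a_Q = 19181/26225
  a_R = 4419/5245
  a_S = 3414/5245
  a_T = 3381/5245

Starting state is R, so the absorption probability is a_R = 4419/5245.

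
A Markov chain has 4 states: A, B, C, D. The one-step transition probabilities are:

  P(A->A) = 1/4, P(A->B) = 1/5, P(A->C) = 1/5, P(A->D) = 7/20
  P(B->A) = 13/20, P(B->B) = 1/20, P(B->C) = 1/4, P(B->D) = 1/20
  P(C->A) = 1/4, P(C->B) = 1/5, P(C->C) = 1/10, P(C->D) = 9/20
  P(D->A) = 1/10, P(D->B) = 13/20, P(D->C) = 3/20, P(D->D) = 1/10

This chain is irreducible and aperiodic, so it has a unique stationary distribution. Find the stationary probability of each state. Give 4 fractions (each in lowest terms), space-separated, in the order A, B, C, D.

Answer: 742/2311 611/2311 1271/6933 1603/6933

Derivation:
The stationary distribution satisfies pi = pi * P, i.e.:
  pi_A = 1/4*pi_A + 13/20*pi_B + 1/4*pi_C + 1/10*pi_D
  pi_B = 1/5*pi_A + 1/20*pi_B + 1/5*pi_C + 13/20*pi_D
  pi_C = 1/5*pi_A + 1/4*pi_B + 1/10*pi_C + 3/20*pi_D
  pi_D = 7/20*pi_A + 1/20*pi_B + 9/20*pi_C + 1/10*pi_D
with normalization: pi_A + pi_B + pi_C + pi_D = 1.

Using the first 3 balance equations plus normalization, the linear system A*pi = b is:
  [-3/4, 13/20, 1/4, 1/10] . pi = 0
  [1/5, -19/20, 1/5, 13/20] . pi = 0
  [1/5, 1/4, -9/10, 3/20] . pi = 0
  [1, 1, 1, 1] . pi = 1

Solving yields:
  pi_A = 742/2311
  pi_B = 611/2311
  pi_C = 1271/6933
  pi_D = 1603/6933

Verification (pi * P):
  742/2311*1/4 + 611/2311*13/20 + 1271/6933*1/4 + 1603/6933*1/10 = 742/2311 = pi_A  (ok)
  742/2311*1/5 + 611/2311*1/20 + 1271/6933*1/5 + 1603/6933*13/20 = 611/2311 = pi_B  (ok)
  742/2311*1/5 + 611/2311*1/4 + 1271/6933*1/10 + 1603/6933*3/20 = 1271/6933 = pi_C  (ok)
  742/2311*7/20 + 611/2311*1/20 + 1271/6933*9/20 + 1603/6933*1/10 = 1603/6933 = pi_D  (ok)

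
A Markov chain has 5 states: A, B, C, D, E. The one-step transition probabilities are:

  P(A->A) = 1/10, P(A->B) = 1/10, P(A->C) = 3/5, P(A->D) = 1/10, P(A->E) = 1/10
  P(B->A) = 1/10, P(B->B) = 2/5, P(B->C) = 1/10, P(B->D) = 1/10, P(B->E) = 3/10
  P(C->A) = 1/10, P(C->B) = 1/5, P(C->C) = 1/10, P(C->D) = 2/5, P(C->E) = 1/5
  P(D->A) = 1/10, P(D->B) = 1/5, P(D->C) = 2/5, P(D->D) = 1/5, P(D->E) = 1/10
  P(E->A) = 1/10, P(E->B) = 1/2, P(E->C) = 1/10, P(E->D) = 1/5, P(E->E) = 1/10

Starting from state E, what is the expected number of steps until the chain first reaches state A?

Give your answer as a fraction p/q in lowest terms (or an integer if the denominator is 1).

Answer: 10

Derivation:
Let h_i = expected steps to first reach A from state i.
Boundary: h_A = 0.
First-step equations for the other states:
  h_B = 1 + 1/10*h_A + 2/5*h_B + 1/10*h_C + 1/10*h_D + 3/10*h_E
  h_C = 1 + 1/10*h_A + 1/5*h_B + 1/10*h_C + 2/5*h_D + 1/5*h_E
  h_D = 1 + 1/10*h_A + 1/5*h_B + 2/5*h_C + 1/5*h_D + 1/10*h_E
  h_E = 1 + 1/10*h_A + 1/2*h_B + 1/10*h_C + 1/5*h_D + 1/10*h_E

Substituting h_A = 0 and rearranging gives the linear system (I - Q) h = 1:
  [3/5, -1/10, -1/10, -3/10] . (h_B, h_C, h_D, h_E) = 1
  [-1/5, 9/10, -2/5, -1/5] . (h_B, h_C, h_D, h_E) = 1
  [-1/5, -2/5, 4/5, -1/10] . (h_B, h_C, h_D, h_E) = 1
  [-1/2, -1/10, -1/5, 9/10] . (h_B, h_C, h_D, h_E) = 1

Solving yields:
  h_B = 10
  h_C = 10
  h_D = 10
  h_E = 10

Starting state is E, so the expected hitting time is h_E = 10.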